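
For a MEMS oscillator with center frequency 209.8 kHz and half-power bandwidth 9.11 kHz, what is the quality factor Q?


Step 1: Q = f0 / bandwidth
Step 2: Q = 209.8 / 9.11
Q = 23.0


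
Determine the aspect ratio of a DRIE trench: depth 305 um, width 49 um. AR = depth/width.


Step 1: AR = depth / width
Step 2: AR = 305 / 49
AR = 6.2


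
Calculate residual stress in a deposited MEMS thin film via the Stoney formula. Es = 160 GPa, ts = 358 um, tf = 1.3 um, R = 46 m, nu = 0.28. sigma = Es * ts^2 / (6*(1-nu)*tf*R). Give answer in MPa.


Step 1: Compute numerator: Es * ts^2 = 160 * 358^2 = 20506240 (GPa*um^2)
Step 2: Compute denominator (R in um): 6*(1-nu)*tf*R = 6*0.72*1.3*46e6 = 258336000.0 (um^2)
Step 3: sigma (GPa) = 20506240 / 258336000.0 = 7.9378e-02 GPa
Step 4: Convert to MPa (x1000): sigma = 79.4 MPa


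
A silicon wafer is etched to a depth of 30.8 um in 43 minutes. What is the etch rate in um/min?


Step 1: Etch rate = depth / time
Step 2: rate = 30.8 / 43
rate = 0.716 um/min


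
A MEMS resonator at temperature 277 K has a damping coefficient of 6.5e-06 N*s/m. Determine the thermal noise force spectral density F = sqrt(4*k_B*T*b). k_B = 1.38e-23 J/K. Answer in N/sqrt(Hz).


Step 1: Compute 4 * k_B * T * b
= 4 * 1.38e-23 * 277 * 6.5e-06
= 9.9388e-26 N^2/Hz
Step 2: F_noise = sqrt(9.9388e-26)
F_noise = 3.15e-13 N/sqrt(Hz)


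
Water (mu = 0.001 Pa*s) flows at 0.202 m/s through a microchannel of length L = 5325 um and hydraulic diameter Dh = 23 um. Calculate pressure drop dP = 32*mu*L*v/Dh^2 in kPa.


Step 1: Convert to SI: L = 5325e-6 m, Dh = 23e-6 m
Step 2: dP = 32 * 0.001 * 5325e-6 * 0.202 / (23e-6)^2
Step 3: dP = 65067.67 Pa
Step 4: Convert to kPa: dP = 65.07 kPa


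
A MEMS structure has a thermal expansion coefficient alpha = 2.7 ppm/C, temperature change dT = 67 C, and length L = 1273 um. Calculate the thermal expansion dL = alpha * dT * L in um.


Step 1: Convert CTE: alpha = 2.7 ppm/C = 2.7e-6 /C
Step 2: dL = 2.7e-6 * 67 * 1273
dL = 0.2303 um


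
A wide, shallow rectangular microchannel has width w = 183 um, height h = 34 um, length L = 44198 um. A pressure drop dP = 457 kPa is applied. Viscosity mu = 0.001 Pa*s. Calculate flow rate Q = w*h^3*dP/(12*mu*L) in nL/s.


Step 1: Convert all dimensions to SI (meters).
w = 183e-6 m, h = 34e-6 m, L = 44198e-6 m, dP = 457e3 Pa
Step 2: Q = w * h^3 * dP / (12 * mu * L)
Q = 183e-6 * (34e-6)^3 * 457e3 / (12 * 0.001 * 44198e-6) = 6.19755197e-09 m^3/s
Step 3: Convert Q from m^3/s to nL/s (1 m^3 = 1e12 nL, so multiply by 1e12).
Q = 6197.552 nL/s


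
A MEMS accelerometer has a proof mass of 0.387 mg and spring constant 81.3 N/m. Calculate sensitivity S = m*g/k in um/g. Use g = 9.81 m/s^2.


Step 1: Convert mass: m = 0.387 mg = 3.87e-07 kg
Step 2: S = m * g / k = 3.87e-07 * 9.81 / 81.3
Step 3: S = 4.67e-08 m/g
Step 4: Convert to um/g: S = 0.047 um/g


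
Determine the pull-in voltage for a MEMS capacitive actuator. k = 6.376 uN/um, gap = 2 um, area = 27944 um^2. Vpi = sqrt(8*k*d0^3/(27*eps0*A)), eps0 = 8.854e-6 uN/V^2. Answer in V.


Step 1: Compute numerator: 8 * k * d0^3 = 8 * 6.376 * 2^3 = 408.064
Step 2: Compute denominator: 27 * eps0 * A = 27 * 8.854e-6 * 27944 = 6.680237
Step 3: Vpi = sqrt(408.064 / 6.680237)
Vpi = 7.82 V


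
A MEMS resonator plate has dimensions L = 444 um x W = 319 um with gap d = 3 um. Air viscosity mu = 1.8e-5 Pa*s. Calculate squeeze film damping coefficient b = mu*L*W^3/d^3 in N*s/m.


Step 1: Convert to SI.
L = 444e-6 m, W = 319e-6 m, d = 3e-6 m
Step 2: W^3 = (319e-6)^3 = 3.25e-11 m^3
Step 3: d^3 = (3e-6)^3 = 2.70e-17 m^3
Step 4: b = 1.8e-5 * 444e-6 * 3.25e-11 / 2.70e-17
b = 9.61e-03 N*s/m


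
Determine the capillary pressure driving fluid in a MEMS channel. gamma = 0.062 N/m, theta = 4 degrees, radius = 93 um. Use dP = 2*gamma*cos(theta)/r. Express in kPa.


Step 1: cos(4 deg) = 0.9976
Step 2: Convert r to m: r = 93e-6 m
Step 3: dP = 2 * 0.062 * 0.9976 / 93e-6 = 1330.1 Pa
Step 4: Convert Pa to kPa (divide by 1000).
dP = 1.33 kPa


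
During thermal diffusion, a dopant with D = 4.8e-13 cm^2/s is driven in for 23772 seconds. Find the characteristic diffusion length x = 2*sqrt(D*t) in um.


Step 1: Compute D*t = 4.8e-13 * 23772 = 1.141056e-08 cm^2
Step 2: sqrt(D*t) = 1.0682e-04 cm
Step 3: x = 2 * 1.0682e-04 cm = 2.1364e-04 cm
Step 4: Convert to um (1 cm = 1e4 um): x = 2.136 um


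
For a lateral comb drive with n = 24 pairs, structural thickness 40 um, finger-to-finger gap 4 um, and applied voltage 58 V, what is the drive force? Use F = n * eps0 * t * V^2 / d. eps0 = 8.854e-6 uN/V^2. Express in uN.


Step 1: Parameters: n=24, eps0=8.854e-6 uN/V^2, t=40 um, V=58 V, d=4 um
Step 2: V^2 = 3364
Step 3: F = 24 * 8.854e-6 * 40 * 3364 / 4
F = 7.148 uN


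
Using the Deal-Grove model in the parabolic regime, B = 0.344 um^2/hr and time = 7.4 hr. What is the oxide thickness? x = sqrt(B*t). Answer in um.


Step 1: Compute B*t = 0.344 * 7.4 = 2.5456
Step 2: x = sqrt(2.5456)
x = 1.595 um


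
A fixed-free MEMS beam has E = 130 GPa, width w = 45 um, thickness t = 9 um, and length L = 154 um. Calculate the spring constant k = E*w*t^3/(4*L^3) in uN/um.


Step 1: Convert E to consistent units (1 GPa = 1000 uN/um^2).
E = 130 GPa = 130000 uN/um^2
Step 2: Compute t^3 = 9^3 = 729
Step 3: Compute L^3 = 154^3 = 3652264
Step 4: k = 130000 * 45 * 729 / (4 * 3652264)
k = 291.9182 uN/um


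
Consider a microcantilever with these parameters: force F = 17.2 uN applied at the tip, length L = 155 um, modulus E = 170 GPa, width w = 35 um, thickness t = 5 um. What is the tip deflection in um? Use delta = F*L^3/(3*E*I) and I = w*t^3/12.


Step 1: Calculate the second moment of area.
I = w * t^3 / 12 = 35 * 5^3 / 12 = 364.5833 um^4
Step 2: Convert E to consistent units (1 GPa = 1000 uN/um^2).
E = 170 GPa = 170000 uN/um^2
Step 3: Calculate tip deflection.
delta = F * L^3 / (3 * E * I)
delta = 17.2 * 155^3 / (3 * 170000 * 364.5833)
delta = 0.3445 um


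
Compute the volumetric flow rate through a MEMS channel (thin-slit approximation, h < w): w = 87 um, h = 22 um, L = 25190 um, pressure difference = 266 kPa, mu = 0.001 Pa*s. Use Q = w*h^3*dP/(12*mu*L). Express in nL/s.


Step 1: Convert all dimensions to SI (meters).
w = 87e-6 m, h = 22e-6 m, L = 25190e-6 m, dP = 266e3 Pa
Step 2: Q = w * h^3 * dP / (12 * mu * L)
Q = 87e-6 * (22e-6)^3 * 266e3 / (12 * 0.001 * 25190e-6) = 8.1519127e-10 m^3/s
Step 3: Convert Q from m^3/s to nL/s (1 m^3 = 1e12 nL, so multiply by 1e12).
Q = 815.191 nL/s


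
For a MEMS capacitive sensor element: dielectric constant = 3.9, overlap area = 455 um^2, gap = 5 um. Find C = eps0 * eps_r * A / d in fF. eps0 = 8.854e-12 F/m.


Step 1: Convert area to m^2: A = 455e-12 m^2
Step 2: Convert gap to m: d = 5e-6 m
Step 3: C = eps0 * eps_r * A / d
C = 8.854e-12 * 3.9 * 455e-12 / 5e-6
Step 4: Convert to fF (multiply by 1e15).
C = 3.14 fF


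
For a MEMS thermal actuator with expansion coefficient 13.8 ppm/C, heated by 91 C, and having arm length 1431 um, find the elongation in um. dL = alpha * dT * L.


Step 1: Convert CTE: alpha = 13.8 ppm/C = 13.8e-6 /C
Step 2: dL = 13.8e-6 * 91 * 1431
dL = 1.797 um


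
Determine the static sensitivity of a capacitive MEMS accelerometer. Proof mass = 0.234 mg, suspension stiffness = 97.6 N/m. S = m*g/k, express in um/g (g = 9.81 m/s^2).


Step 1: Convert mass: m = 0.234 mg = 2.34e-07 kg
Step 2: S = m * g / k = 2.34e-07 * 9.81 / 97.6
Step 3: S = 2.35e-08 m/g
Step 4: Convert to um/g: S = 0.024 um/g


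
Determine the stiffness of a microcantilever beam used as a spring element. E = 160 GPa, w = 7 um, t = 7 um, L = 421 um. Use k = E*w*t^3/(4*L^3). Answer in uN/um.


Step 1: Convert E to consistent units (1 GPa = 1000 uN/um^2).
E = 160 GPa = 160000 uN/um^2
Step 2: Compute t^3 = 7^3 = 343
Step 3: Compute L^3 = 421^3 = 74618461
Step 4: k = 160000 * 7 * 343 / (4 * 74618461)
k = 1.2871 uN/um


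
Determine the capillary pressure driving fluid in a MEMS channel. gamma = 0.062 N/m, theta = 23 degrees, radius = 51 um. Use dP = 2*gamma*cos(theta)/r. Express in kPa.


Step 1: cos(23 deg) = 0.9205
Step 2: Convert r to m: r = 51e-6 m
Step 3: dP = 2 * 0.062 * 0.9205 / 51e-6 = 2238.1 Pa
Step 4: Convert Pa to kPa (divide by 1000).
dP = 2.24 kPa


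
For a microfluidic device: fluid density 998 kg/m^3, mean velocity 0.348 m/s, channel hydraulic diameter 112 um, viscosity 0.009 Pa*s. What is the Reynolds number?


Step 1: Convert Dh to meters: Dh = 112e-6 m
Step 2: Re = rho * v * Dh / mu
Re = 998 * 0.348 * 112e-6 / 0.009
Re = 4.322


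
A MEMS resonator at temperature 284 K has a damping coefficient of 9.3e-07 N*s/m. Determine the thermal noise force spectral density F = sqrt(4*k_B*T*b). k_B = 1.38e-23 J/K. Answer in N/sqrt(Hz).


Step 1: Compute 4 * k_B * T * b
= 4 * 1.38e-23 * 284 * 9.3e-07
= 1.4579e-26 N^2/Hz
Step 2: F_noise = sqrt(1.4579e-26)
F_noise = 1.21e-13 N/sqrt(Hz)


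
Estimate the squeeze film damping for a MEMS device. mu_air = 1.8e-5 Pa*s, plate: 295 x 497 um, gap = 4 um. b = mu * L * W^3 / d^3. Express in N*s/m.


Step 1: Convert to SI.
L = 295e-6 m, W = 497e-6 m, d = 4e-6 m
Step 2: W^3 = (497e-6)^3 = 1.23e-10 m^3
Step 3: d^3 = (4e-6)^3 = 6.40e-17 m^3
Step 4: b = 1.8e-5 * 295e-6 * 1.23e-10 / 6.40e-17
b = 1.02e-02 N*s/m


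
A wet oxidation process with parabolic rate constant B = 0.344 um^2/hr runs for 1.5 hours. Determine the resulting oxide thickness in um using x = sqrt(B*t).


Step 1: Compute B*t = 0.344 * 1.5 = 0.516
Step 2: x = sqrt(0.516)
x = 0.718 um


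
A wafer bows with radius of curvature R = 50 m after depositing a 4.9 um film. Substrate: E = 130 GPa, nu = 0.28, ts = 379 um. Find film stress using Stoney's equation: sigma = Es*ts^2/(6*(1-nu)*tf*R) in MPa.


Step 1: Compute numerator: Es * ts^2 = 130 * 379^2 = 18673330 (GPa*um^2)
Step 2: Compute denominator (R in um): 6*(1-nu)*tf*R = 6*0.72*4.9*50e6 = 1058400000.0 (um^2)
Step 3: sigma (GPa) = 18673330 / 1058400000.0 = 1.7643e-02 GPa
Step 4: Convert to MPa (x1000): sigma = 17.6 MPa


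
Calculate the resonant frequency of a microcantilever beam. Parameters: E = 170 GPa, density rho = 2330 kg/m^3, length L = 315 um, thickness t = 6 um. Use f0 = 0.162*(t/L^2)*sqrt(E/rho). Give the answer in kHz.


Step 1: Convert units to SI.
t_SI = 6e-6 m, L_SI = 315e-6 m
Step 2: Calculate sqrt(E/rho).
sqrt(170e9 / 2330) = 8541.74 m/s
Step 3: Compute f0.
f0 = 0.162 * 6e-6 / (315e-6)^2 * 8541.74 = 83674.2 Hz = 83.67 kHz


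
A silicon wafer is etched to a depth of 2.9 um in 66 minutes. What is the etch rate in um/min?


Step 1: Etch rate = depth / time
Step 2: rate = 2.9 / 66
rate = 0.044 um/min


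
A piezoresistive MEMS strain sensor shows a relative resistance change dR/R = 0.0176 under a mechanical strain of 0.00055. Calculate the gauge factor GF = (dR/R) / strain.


Step 1: Identify values.
dR/R = 0.0176, strain = 0.00055
Step 2: GF = (dR/R) / strain = 0.0176 / 0.00055
GF = 32.0


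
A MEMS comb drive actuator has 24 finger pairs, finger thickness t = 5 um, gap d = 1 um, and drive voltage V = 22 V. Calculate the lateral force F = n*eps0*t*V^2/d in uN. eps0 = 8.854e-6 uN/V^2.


Step 1: Parameters: n=24, eps0=8.854e-6 uN/V^2, t=5 um, V=22 V, d=1 um
Step 2: V^2 = 484
Step 3: F = 24 * 8.854e-6 * 5 * 484 / 1
F = 0.514 uN


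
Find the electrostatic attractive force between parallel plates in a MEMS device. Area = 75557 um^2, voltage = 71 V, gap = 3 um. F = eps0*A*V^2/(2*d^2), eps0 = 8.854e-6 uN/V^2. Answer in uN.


Step 1: Identify parameters.
eps0 = 8.854e-6 uN/V^2, A = 75557 um^2, V = 71 V, d = 3 um
Step 2: Compute V^2 = 71^2 = 5041
Step 3: Compute d^2 = 3^2 = 9
Step 4: F = 0.5 * 8.854e-6 * 75557 * 5041 / 9
F = 187.352 uN


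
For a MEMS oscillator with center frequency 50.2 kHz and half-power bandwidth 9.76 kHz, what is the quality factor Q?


Step 1: Q = f0 / bandwidth
Step 2: Q = 50.2 / 9.76
Q = 5.1


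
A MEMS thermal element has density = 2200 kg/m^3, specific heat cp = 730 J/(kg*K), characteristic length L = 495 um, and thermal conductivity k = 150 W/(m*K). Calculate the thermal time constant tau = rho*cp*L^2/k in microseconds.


Step 1: Convert L to m: L = 495e-6 m
Step 2: L^2 = (495e-6)^2 = 2.45025e-07 m^2
Step 3: tau = 2200 * 730 * 2.45025e-07 / 150 = 2.623401e-03 s
Step 4: Convert to microseconds (multiply by 1e6).
tau = 2623.401 us


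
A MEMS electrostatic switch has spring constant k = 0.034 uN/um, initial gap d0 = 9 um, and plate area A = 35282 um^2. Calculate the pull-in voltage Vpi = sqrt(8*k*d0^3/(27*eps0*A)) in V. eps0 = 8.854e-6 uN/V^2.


Step 1: Compute numerator: 8 * k * d0^3 = 8 * 0.034 * 9^3 = 198.288
Step 2: Compute denominator: 27 * eps0 * A = 27 * 8.854e-6 * 35282 = 8.434444
Step 3: Vpi = sqrt(198.288 / 8.434444)
Vpi = 4.85 V


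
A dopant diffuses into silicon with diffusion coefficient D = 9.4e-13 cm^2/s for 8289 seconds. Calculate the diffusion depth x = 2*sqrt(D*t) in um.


Step 1: Compute D*t = 9.4e-13 * 8289 = 7.79166e-09 cm^2
Step 2: sqrt(D*t) = 8.82704e-05 cm
Step 3: x = 2 * 8.82704e-05 cm = 1.765408e-04 cm
Step 4: Convert to um (1 cm = 1e4 um): x = 1.765 um


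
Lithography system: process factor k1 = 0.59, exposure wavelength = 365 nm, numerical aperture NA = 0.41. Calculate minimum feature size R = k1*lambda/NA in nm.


Step 1: Identify values: k1 = 0.59, lambda = 365 nm, NA = 0.41
Step 2: R = k1 * lambda / NA
R = 0.59 * 365 / 0.41
R = 525.2 nm


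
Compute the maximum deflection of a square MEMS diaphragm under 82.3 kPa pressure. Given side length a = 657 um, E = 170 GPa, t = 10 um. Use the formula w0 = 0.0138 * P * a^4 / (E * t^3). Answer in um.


Step 1: Convert pressure to compatible units (E is in GPa, so P in GPa).
P = 82.3 kPa = 82.3e-6 GPa
Step 2: Compute numerator: 0.0138 * P * a^4.
a^4 = 657^4 = 186320859201
numerator = 0.0138 * 82.3e-6 * 186320859201 = 2.116121e+05
Step 3: Compute denominator: E * t^3 = 170 * 10^3 = 170000
Step 4: w0 = numerator / denominator = 2.116121e+05 / 170000 = 1.2448 um


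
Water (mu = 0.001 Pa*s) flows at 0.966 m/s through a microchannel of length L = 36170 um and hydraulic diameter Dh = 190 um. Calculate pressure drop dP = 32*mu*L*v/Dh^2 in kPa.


Step 1: Convert to SI: L = 36170e-6 m, Dh = 190e-6 m
Step 2: dP = 32 * 0.001 * 36170e-6 * 0.966 / (190e-6)^2
Step 3: dP = 30971.94 Pa
Step 4: Convert to kPa: dP = 30.97 kPa


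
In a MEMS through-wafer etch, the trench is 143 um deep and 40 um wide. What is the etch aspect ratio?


Step 1: AR = depth / width
Step 2: AR = 143 / 40
AR = 3.6


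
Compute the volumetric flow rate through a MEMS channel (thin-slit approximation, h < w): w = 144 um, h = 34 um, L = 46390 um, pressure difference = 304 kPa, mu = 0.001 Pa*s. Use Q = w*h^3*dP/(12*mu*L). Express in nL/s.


Step 1: Convert all dimensions to SI (meters).
w = 144e-6 m, h = 34e-6 m, L = 46390e-6 m, dP = 304e3 Pa
Step 2: Q = w * h^3 * dP / (12 * mu * L)
Q = 144e-6 * (34e-6)^3 * 304e3 / (12 * 0.001 * 46390e-6) = 3.0907737e-09 m^3/s
Step 3: Convert Q from m^3/s to nL/s (1 m^3 = 1e12 nL, so multiply by 1e12).
Q = 3090.774 nL/s


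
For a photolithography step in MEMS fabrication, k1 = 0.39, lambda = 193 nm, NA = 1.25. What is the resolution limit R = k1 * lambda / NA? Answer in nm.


Step 1: Identify values: k1 = 0.39, lambda = 193 nm, NA = 1.25
Step 2: R = k1 * lambda / NA
R = 0.39 * 193 / 1.25
R = 60.2 nm


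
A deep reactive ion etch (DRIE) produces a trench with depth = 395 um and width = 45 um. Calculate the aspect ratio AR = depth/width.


Step 1: AR = depth / width
Step 2: AR = 395 / 45
AR = 8.8


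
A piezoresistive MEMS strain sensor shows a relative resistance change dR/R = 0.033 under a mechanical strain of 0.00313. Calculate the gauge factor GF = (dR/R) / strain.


Step 1: Identify values.
dR/R = 0.033, strain = 0.00313
Step 2: GF = (dR/R) / strain = 0.033 / 0.00313
GF = 10.5


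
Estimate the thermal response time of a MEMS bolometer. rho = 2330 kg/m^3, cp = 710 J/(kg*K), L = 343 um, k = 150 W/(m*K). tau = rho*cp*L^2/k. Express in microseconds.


Step 1: Convert L to m: L = 343e-6 m
Step 2: L^2 = (343e-6)^2 = 1.17649e-07 m^2
Step 3: tau = 2330 * 710 * 1.17649e-07 / 150 = 1.2975116e-03 s
Step 4: Convert to microseconds (multiply by 1e6).
tau = 1297.512 us


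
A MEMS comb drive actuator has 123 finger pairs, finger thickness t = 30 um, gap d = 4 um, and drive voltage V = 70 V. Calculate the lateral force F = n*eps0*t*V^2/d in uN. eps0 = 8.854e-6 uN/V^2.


Step 1: Parameters: n=123, eps0=8.854e-6 uN/V^2, t=30 um, V=70 V, d=4 um
Step 2: V^2 = 4900
Step 3: F = 123 * 8.854e-6 * 30 * 4900 / 4
F = 40.022 uN


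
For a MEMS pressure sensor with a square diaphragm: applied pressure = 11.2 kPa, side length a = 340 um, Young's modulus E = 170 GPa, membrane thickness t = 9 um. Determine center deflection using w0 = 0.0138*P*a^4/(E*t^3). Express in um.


Step 1: Convert pressure to compatible units (E is in GPa, so P in GPa).
P = 11.2 kPa = 11.2e-6 GPa
Step 2: Compute numerator: 0.0138 * P * a^4.
a^4 = 340^4 = 13363360000
numerator = 0.0138 * 11.2e-6 * 13363360000 = 2.0654e+03
Step 3: Compute denominator: E * t^3 = 170 * 9^3 = 123930
Step 4: w0 = numerator / denominator = 2.0654e+03 / 123930 = 0.0167 um


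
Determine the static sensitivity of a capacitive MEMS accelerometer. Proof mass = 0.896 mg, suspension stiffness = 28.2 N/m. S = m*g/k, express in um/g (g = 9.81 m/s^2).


Step 1: Convert mass: m = 0.896 mg = 8.96e-07 kg
Step 2: S = m * g / k = 8.96e-07 * 9.81 / 28.2
Step 3: S = 3.12e-07 m/g
Step 4: Convert to um/g: S = 0.312 um/g


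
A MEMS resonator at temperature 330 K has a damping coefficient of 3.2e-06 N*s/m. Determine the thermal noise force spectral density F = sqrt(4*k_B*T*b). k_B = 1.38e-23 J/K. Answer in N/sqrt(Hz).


Step 1: Compute 4 * k_B * T * b
= 4 * 1.38e-23 * 330 * 3.2e-06
= 5.8291e-26 N^2/Hz
Step 2: F_noise = sqrt(5.8291e-26)
F_noise = 2.41e-13 N/sqrt(Hz)


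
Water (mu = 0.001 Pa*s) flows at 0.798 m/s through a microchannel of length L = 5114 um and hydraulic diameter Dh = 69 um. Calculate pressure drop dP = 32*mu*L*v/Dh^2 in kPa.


Step 1: Convert to SI: L = 5114e-6 m, Dh = 69e-6 m
Step 2: dP = 32 * 0.001 * 5114e-6 * 0.798 / (69e-6)^2
Step 3: dP = 27429.34 Pa
Step 4: Convert to kPa: dP = 27.43 kPa


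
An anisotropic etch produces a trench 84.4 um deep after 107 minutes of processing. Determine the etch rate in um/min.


Step 1: Etch rate = depth / time
Step 2: rate = 84.4 / 107
rate = 0.789 um/min


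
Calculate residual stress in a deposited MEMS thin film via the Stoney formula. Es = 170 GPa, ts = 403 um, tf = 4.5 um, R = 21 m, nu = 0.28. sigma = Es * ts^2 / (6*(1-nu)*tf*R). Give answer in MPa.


Step 1: Compute numerator: Es * ts^2 = 170 * 403^2 = 27609530 (GPa*um^2)
Step 2: Compute denominator (R in um): 6*(1-nu)*tf*R = 6*0.72*4.5*21e6 = 408240000.0 (um^2)
Step 3: sigma (GPa) = 27609530 / 408240000.0 = 6.7631e-02 GPa
Step 4: Convert to MPa (x1000): sigma = 67.6 MPa


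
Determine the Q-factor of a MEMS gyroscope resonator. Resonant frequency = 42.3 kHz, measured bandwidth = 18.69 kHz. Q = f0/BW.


Step 1: Q = f0 / bandwidth
Step 2: Q = 42.3 / 18.69
Q = 2.3


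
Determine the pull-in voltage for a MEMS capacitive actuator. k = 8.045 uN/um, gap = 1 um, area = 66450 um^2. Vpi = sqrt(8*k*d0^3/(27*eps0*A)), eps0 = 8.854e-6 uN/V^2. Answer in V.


Step 1: Compute numerator: 8 * k * d0^3 = 8 * 8.045 * 1^3 = 64.36
Step 2: Compute denominator: 27 * eps0 * A = 27 * 8.854e-6 * 66450 = 15.885404
Step 3: Vpi = sqrt(64.36 / 15.885404)
Vpi = 2.01 V


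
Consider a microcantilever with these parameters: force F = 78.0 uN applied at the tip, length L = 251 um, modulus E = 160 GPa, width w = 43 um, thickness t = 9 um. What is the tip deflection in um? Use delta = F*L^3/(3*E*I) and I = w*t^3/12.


Step 1: Calculate the second moment of area.
I = w * t^3 / 12 = 43 * 9^3 / 12 = 2612.25 um^4
Step 2: Convert E to consistent units (1 GPa = 1000 uN/um^2).
E = 160 GPa = 160000 uN/um^2
Step 3: Calculate tip deflection.
delta = F * L^3 / (3 * E * I)
delta = 78.0 * 251^3 / (3 * 160000 * 2612.25)
delta = 0.9837 um


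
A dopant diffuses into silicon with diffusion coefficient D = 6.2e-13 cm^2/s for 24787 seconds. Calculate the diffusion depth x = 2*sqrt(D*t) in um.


Step 1: Compute D*t = 6.2e-13 * 24787 = 1.536794e-08 cm^2
Step 2: sqrt(D*t) = 1.23967e-04 cm
Step 3: x = 2 * 1.23967e-04 cm = 2.47934e-04 cm
Step 4: Convert to um (1 cm = 1e4 um): x = 2.479 um


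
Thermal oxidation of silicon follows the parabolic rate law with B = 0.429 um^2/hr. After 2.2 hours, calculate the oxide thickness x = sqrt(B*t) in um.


Step 1: Compute B*t = 0.429 * 2.2 = 0.9438
Step 2: x = sqrt(0.9438)
x = 0.971 um


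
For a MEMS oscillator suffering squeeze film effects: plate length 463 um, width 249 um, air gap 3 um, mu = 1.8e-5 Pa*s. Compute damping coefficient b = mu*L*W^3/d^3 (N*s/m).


Step 1: Convert to SI.
L = 463e-6 m, W = 249e-6 m, d = 3e-6 m
Step 2: W^3 = (249e-6)^3 = 1.54e-11 m^3
Step 3: d^3 = (3e-6)^3 = 2.70e-17 m^3
Step 4: b = 1.8e-5 * 463e-6 * 1.54e-11 / 2.70e-17
b = 4.77e-03 N*s/m


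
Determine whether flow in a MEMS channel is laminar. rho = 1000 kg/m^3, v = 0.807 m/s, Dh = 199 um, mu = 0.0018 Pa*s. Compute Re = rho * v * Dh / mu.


Step 1: Convert Dh to meters: Dh = 199e-6 m
Step 2: Re = rho * v * Dh / mu
Re = 1000 * 0.807 * 199e-6 / 0.0018
Re = 89.218
Since Re = 89.218 is below ~2300, the flow is laminar.


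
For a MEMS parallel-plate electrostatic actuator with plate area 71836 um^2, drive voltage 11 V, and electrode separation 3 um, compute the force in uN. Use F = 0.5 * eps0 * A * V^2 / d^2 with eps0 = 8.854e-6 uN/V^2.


Step 1: Identify parameters.
eps0 = 8.854e-6 uN/V^2, A = 71836 um^2, V = 11 V, d = 3 um
Step 2: Compute V^2 = 11^2 = 121
Step 3: Compute d^2 = 3^2 = 9
Step 4: F = 0.5 * 8.854e-6 * 71836 * 121 / 9
F = 4.276 uN


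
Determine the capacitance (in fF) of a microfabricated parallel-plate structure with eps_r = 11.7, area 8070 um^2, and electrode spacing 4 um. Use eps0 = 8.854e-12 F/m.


Step 1: Convert area to m^2: A = 8070e-12 m^2
Step 2: Convert gap to m: d = 4e-6 m
Step 3: C = eps0 * eps_r * A / d
C = 8.854e-12 * 11.7 * 8070e-12 / 4e-6
Step 4: Convert to fF (multiply by 1e15).
C = 209.0 fF


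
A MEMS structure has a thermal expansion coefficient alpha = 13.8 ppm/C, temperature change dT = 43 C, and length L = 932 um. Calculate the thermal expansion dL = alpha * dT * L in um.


Step 1: Convert CTE: alpha = 13.8 ppm/C = 13.8e-6 /C
Step 2: dL = 13.8e-6 * 43 * 932
dL = 0.553 um


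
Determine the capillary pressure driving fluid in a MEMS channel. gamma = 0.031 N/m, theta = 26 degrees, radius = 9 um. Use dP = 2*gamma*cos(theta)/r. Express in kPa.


Step 1: cos(26 deg) = 0.8988
Step 2: Convert r to m: r = 9e-6 m
Step 3: dP = 2 * 0.031 * 0.8988 / 9e-6 = 6191.7 Pa
Step 4: Convert Pa to kPa (divide by 1000).
dP = 6.19 kPa


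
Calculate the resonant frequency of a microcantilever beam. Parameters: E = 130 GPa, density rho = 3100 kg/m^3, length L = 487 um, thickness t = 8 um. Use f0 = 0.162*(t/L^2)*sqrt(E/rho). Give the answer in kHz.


Step 1: Convert units to SI.
t_SI = 8e-6 m, L_SI = 487e-6 m
Step 2: Calculate sqrt(E/rho).
sqrt(130e9 / 3100) = 6475.76 m/s
Step 3: Compute f0.
f0 = 0.162 * 8e-6 / (487e-6)^2 * 6475.76 = 35386.5 Hz = 35.39 kHz


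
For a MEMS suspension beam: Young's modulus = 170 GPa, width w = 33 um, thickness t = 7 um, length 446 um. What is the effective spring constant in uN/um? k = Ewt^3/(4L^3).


Step 1: Convert E to consistent units (1 GPa = 1000 uN/um^2).
E = 170 GPa = 170000 uN/um^2
Step 2: Compute t^3 = 7^3 = 343
Step 3: Compute L^3 = 446^3 = 88716536
Step 4: k = 170000 * 33 * 343 / (4 * 88716536)
k = 5.4224 uN/um


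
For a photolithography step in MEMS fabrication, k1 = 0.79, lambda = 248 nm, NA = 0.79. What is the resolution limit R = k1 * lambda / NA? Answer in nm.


Step 1: Identify values: k1 = 0.79, lambda = 248 nm, NA = 0.79
Step 2: R = k1 * lambda / NA
R = 0.79 * 248 / 0.79
R = 248.0 nm


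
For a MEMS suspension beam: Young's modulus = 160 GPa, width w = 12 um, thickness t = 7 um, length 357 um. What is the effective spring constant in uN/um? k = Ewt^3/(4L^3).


Step 1: Convert E to consistent units (1 GPa = 1000 uN/um^2).
E = 160 GPa = 160000 uN/um^2
Step 2: Compute t^3 = 7^3 = 343
Step 3: Compute L^3 = 357^3 = 45499293
Step 4: k = 160000 * 12 * 343 / (4 * 45499293)
k = 3.6185 uN/um


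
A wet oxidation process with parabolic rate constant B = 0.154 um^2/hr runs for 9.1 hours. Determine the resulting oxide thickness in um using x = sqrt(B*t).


Step 1: Compute B*t = 0.154 * 9.1 = 1.4014
Step 2: x = sqrt(1.4014)
x = 1.184 um


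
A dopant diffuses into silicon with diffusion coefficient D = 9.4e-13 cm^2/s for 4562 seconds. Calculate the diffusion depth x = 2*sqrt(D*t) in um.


Step 1: Compute D*t = 9.4e-13 * 4562 = 4.28828e-09 cm^2
Step 2: sqrt(D*t) = 6.5485e-05 cm
Step 3: x = 2 * 6.5485e-05 cm = 1.3097e-04 cm
Step 4: Convert to um (1 cm = 1e4 um): x = 1.31 um


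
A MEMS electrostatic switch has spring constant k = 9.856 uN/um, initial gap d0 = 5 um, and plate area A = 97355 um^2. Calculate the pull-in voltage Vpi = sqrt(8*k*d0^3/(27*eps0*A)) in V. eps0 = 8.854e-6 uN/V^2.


Step 1: Compute numerator: 8 * k * d0^3 = 8 * 9.856 * 5^3 = 9856.0
Step 2: Compute denominator: 27 * eps0 * A = 27 * 8.854e-6 * 97355 = 23.273492
Step 3: Vpi = sqrt(9856.0 / 23.273492)
Vpi = 20.58 V


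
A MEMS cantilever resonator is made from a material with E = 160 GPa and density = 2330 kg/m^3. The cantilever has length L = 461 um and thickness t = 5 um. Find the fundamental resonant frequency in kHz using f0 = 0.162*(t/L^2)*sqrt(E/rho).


Step 1: Convert units to SI.
t_SI = 5e-6 m, L_SI = 461e-6 m
Step 2: Calculate sqrt(E/rho).
sqrt(160e9 / 2330) = 8286.71 m/s
Step 3: Compute f0.
f0 = 0.162 * 5e-6 / (461e-6)^2 * 8286.71 = 31583.9 Hz = 31.58 kHz


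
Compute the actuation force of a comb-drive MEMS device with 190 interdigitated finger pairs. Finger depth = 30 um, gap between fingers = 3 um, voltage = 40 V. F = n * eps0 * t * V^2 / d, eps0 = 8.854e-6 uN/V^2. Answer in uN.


Step 1: Parameters: n=190, eps0=8.854e-6 uN/V^2, t=30 um, V=40 V, d=3 um
Step 2: V^2 = 1600
Step 3: F = 190 * 8.854e-6 * 30 * 1600 / 3
F = 26.916 uN


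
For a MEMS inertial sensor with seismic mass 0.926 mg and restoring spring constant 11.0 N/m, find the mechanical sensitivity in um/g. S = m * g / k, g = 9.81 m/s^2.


Step 1: Convert mass: m = 0.926 mg = 9.26e-07 kg
Step 2: S = m * g / k = 9.26e-07 * 9.81 / 11.0
Step 3: S = 8.26e-07 m/g
Step 4: Convert to um/g: S = 0.826 um/g


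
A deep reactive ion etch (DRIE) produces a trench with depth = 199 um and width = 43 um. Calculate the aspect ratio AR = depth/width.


Step 1: AR = depth / width
Step 2: AR = 199 / 43
AR = 4.6


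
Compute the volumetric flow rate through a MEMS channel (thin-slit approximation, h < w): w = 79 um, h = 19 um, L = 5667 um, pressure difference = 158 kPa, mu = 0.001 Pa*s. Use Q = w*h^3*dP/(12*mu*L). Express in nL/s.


Step 1: Convert all dimensions to SI (meters).
w = 79e-6 m, h = 19e-6 m, L = 5667e-6 m, dP = 158e3 Pa
Step 2: Q = w * h^3 * dP / (12 * mu * L)
Q = 79e-6 * (19e-6)^3 * 158e3 / (12 * 0.001 * 5667e-6) = 1.25895591e-09 m^3/s
Step 3: Convert Q from m^3/s to nL/s (1 m^3 = 1e12 nL, so multiply by 1e12).
Q = 1258.956 nL/s


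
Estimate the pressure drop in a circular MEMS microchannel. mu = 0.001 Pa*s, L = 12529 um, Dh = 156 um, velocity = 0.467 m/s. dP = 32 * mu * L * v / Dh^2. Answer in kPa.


Step 1: Convert to SI: L = 12529e-6 m, Dh = 156e-6 m
Step 2: dP = 32 * 0.001 * 12529e-6 * 0.467 / (156e-6)^2
Step 3: dP = 7693.68 Pa
Step 4: Convert to kPa: dP = 7.69 kPa


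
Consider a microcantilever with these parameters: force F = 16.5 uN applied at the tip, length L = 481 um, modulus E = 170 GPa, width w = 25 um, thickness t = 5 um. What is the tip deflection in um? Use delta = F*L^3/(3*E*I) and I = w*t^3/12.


Step 1: Calculate the second moment of area.
I = w * t^3 / 12 = 25 * 5^3 / 12 = 260.4167 um^4
Step 2: Convert E to consistent units (1 GPa = 1000 uN/um^2).
E = 170 GPa = 170000 uN/um^2
Step 3: Calculate tip deflection.
delta = F * L^3 / (3 * E * I)
delta = 16.5 * 481^3 / (3 * 170000 * 260.4167)
delta = 13.8255 um


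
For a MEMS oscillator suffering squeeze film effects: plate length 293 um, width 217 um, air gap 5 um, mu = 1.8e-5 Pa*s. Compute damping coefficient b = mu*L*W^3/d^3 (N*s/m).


Step 1: Convert to SI.
L = 293e-6 m, W = 217e-6 m, d = 5e-6 m
Step 2: W^3 = (217e-6)^3 = 1.02e-11 m^3
Step 3: d^3 = (5e-6)^3 = 1.25e-16 m^3
Step 4: b = 1.8e-5 * 293e-6 * 1.02e-11 / 1.25e-16
b = 4.31e-04 N*s/m


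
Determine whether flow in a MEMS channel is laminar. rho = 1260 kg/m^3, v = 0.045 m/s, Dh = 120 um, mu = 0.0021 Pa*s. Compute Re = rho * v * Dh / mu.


Step 1: Convert Dh to meters: Dh = 120e-6 m
Step 2: Re = rho * v * Dh / mu
Re = 1260 * 0.045 * 120e-6 / 0.0021
Re = 3.24
Since Re = 3.24 is below ~2300, the flow is laminar.


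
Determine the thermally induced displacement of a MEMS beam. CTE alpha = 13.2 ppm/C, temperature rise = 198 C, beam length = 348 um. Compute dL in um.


Step 1: Convert CTE: alpha = 13.2 ppm/C = 13.2e-6 /C
Step 2: dL = 13.2e-6 * 198 * 348
dL = 0.9095 um


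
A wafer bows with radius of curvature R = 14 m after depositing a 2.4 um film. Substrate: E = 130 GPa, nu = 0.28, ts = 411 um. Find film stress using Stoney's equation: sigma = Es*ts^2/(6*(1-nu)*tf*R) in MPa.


Step 1: Compute numerator: Es * ts^2 = 130 * 411^2 = 21959730 (GPa*um^2)
Step 2: Compute denominator (R in um): 6*(1-nu)*tf*R = 6*0.72*2.4*14e6 = 145152000.0 (um^2)
Step 3: sigma (GPa) = 21959730 / 145152000.0 = 1.51288e-01 GPa
Step 4: Convert to MPa (x1000): sigma = 151.3 MPa


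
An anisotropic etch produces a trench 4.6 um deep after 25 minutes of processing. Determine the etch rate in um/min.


Step 1: Etch rate = depth / time
Step 2: rate = 4.6 / 25
rate = 0.184 um/min


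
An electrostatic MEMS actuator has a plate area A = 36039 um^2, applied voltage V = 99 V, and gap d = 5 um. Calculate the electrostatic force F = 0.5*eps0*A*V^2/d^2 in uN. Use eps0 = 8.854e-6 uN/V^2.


Step 1: Identify parameters.
eps0 = 8.854e-6 uN/V^2, A = 36039 um^2, V = 99 V, d = 5 um
Step 2: Compute V^2 = 99^2 = 9801
Step 3: Compute d^2 = 5^2 = 25
Step 4: F = 0.5 * 8.854e-6 * 36039 * 9801 / 25
F = 62.548 uN


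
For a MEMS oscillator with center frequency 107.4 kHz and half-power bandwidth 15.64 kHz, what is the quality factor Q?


Step 1: Q = f0 / bandwidth
Step 2: Q = 107.4 / 15.64
Q = 6.9


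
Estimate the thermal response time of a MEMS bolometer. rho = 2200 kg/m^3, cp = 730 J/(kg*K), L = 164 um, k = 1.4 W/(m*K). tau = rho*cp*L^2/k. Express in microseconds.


Step 1: Convert L to m: L = 164e-6 m
Step 2: L^2 = (164e-6)^2 = 2.6896e-08 m^2
Step 3: tau = 2200 * 730 * 2.6896e-08 / 1.4 = 3.085355429e-02 s
Step 4: Convert to microseconds (multiply by 1e6).
tau = 30853.554 us


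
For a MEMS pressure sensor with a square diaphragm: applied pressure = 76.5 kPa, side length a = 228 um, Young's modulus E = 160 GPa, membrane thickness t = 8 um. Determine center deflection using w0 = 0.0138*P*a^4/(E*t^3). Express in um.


Step 1: Convert pressure to compatible units (E is in GPa, so P in GPa).
P = 76.5 kPa = 76.5e-6 GPa
Step 2: Compute numerator: 0.0138 * P * a^4.
a^4 = 228^4 = 2702336256
numerator = 0.0138 * 76.5e-6 * 2702336256 = 2.8529e+03
Step 3: Compute denominator: E * t^3 = 160 * 8^3 = 81920
Step 4: w0 = numerator / denominator = 2.8529e+03 / 81920 = 0.0348 um


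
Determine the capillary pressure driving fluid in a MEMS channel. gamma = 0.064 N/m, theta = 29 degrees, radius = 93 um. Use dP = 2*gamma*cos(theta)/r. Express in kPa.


Step 1: cos(29 deg) = 0.8746
Step 2: Convert r to m: r = 93e-6 m
Step 3: dP = 2 * 0.064 * 0.8746 / 93e-6 = 1203.8 Pa
Step 4: Convert Pa to kPa (divide by 1000).
dP = 1.2 kPa


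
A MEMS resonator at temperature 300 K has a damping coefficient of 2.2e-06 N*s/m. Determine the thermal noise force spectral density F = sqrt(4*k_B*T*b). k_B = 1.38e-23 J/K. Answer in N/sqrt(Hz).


Step 1: Compute 4 * k_B * T * b
= 4 * 1.38e-23 * 300 * 2.2e-06
= 3.6432e-26 N^2/Hz
Step 2: F_noise = sqrt(3.6432e-26)
F_noise = 1.91e-13 N/sqrt(Hz)


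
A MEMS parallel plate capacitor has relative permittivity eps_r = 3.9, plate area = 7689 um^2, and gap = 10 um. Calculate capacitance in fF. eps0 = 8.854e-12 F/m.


Step 1: Convert area to m^2: A = 7689e-12 m^2
Step 2: Convert gap to m: d = 10e-6 m
Step 3: C = eps0 * eps_r * A / d
C = 8.854e-12 * 3.9 * 7689e-12 / 10e-6
Step 4: Convert to fF (multiply by 1e15).
C = 26.55 fF


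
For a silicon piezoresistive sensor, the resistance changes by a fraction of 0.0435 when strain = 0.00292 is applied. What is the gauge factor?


Step 1: Identify values.
dR/R = 0.0435, strain = 0.00292
Step 2: GF = (dR/R) / strain = 0.0435 / 0.00292
GF = 14.9


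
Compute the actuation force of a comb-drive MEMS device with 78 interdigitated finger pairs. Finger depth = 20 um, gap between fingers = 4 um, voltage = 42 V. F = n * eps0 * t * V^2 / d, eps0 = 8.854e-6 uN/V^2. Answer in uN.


Step 1: Parameters: n=78, eps0=8.854e-6 uN/V^2, t=20 um, V=42 V, d=4 um
Step 2: V^2 = 1764
Step 3: F = 78 * 8.854e-6 * 20 * 1764 / 4
F = 6.091 uN


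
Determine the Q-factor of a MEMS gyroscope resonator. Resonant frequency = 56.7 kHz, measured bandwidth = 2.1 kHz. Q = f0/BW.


Step 1: Q = f0 / bandwidth
Step 2: Q = 56.7 / 2.1
Q = 27.0


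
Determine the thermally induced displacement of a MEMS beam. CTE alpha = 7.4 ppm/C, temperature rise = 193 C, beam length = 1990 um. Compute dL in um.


Step 1: Convert CTE: alpha = 7.4 ppm/C = 7.4e-6 /C
Step 2: dL = 7.4e-6 * 193 * 1990
dL = 2.8421 um


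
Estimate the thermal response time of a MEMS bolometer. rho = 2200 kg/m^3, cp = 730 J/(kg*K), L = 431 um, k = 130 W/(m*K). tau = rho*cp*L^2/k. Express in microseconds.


Step 1: Convert L to m: L = 431e-6 m
Step 2: L^2 = (431e-6)^2 = 1.85761e-07 m^2
Step 3: tau = 2200 * 730 * 1.85761e-07 / 130 = 2.29486282e-03 s
Step 4: Convert to microseconds (multiply by 1e6).
tau = 2294.863 us


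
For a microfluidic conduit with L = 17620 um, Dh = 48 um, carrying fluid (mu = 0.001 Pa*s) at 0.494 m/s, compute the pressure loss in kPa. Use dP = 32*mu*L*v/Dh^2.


Step 1: Convert to SI: L = 17620e-6 m, Dh = 48e-6 m
Step 2: dP = 32 * 0.001 * 17620e-6 * 0.494 / (48e-6)^2
Step 3: dP = 120892.78 Pa
Step 4: Convert to kPa: dP = 120.89 kPa


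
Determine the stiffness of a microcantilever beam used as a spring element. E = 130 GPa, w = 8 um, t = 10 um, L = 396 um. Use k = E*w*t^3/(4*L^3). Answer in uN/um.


Step 1: Convert E to consistent units (1 GPa = 1000 uN/um^2).
E = 130 GPa = 130000 uN/um^2
Step 2: Compute t^3 = 10^3 = 1000
Step 3: Compute L^3 = 396^3 = 62099136
Step 4: k = 130000 * 8 * 1000 / (4 * 62099136)
k = 4.1869 uN/um


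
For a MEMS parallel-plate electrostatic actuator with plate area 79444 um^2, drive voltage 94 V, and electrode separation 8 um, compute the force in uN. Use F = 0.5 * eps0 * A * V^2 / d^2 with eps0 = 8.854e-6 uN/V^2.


Step 1: Identify parameters.
eps0 = 8.854e-6 uN/V^2, A = 79444 um^2, V = 94 V, d = 8 um
Step 2: Compute V^2 = 94^2 = 8836
Step 3: Compute d^2 = 8^2 = 64
Step 4: F = 0.5 * 8.854e-6 * 79444 * 8836 / 64
F = 48.556 uN


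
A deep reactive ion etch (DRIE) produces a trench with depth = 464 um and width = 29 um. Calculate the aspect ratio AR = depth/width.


Step 1: AR = depth / width
Step 2: AR = 464 / 29
AR = 16.0


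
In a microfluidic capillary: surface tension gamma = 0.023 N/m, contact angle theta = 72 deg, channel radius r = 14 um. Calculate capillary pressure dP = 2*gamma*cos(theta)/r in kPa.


Step 1: cos(72 deg) = 0.309
Step 2: Convert r to m: r = 14e-6 m
Step 3: dP = 2 * 0.023 * 0.309 / 14e-6 = 1015.3 Pa
Step 4: Convert Pa to kPa (divide by 1000).
dP = 1.02 kPa


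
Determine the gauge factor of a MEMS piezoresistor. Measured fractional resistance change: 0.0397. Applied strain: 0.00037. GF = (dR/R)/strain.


Step 1: Identify values.
dR/R = 0.0397, strain = 0.00037
Step 2: GF = (dR/R) / strain = 0.0397 / 0.00037
GF = 107.3


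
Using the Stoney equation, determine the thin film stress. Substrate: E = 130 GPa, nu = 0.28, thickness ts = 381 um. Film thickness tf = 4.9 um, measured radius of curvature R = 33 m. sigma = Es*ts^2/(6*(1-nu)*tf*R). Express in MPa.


Step 1: Compute numerator: Es * ts^2 = 130 * 381^2 = 18870930 (GPa*um^2)
Step 2: Compute denominator (R in um): 6*(1-nu)*tf*R = 6*0.72*4.9*33e6 = 698544000.0 (um^2)
Step 3: sigma (GPa) = 18870930 / 698544000.0 = 2.7015e-02 GPa
Step 4: Convert to MPa (x1000): sigma = 27.0 MPa


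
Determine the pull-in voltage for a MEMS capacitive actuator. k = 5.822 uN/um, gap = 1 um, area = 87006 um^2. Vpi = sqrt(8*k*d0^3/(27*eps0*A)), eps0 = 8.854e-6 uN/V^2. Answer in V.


Step 1: Compute numerator: 8 * k * d0^3 = 8 * 5.822 * 1^3 = 46.576
Step 2: Compute denominator: 27 * eps0 * A = 27 * 8.854e-6 * 87006 = 20.79948
Step 3: Vpi = sqrt(46.576 / 20.79948)
Vpi = 1.5 V


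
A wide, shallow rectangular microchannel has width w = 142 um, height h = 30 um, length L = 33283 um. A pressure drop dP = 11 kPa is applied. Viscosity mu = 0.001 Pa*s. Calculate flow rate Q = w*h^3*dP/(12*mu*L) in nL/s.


Step 1: Convert all dimensions to SI (meters).
w = 142e-6 m, h = 30e-6 m, L = 33283e-6 m, dP = 11e3 Pa
Step 2: Q = w * h^3 * dP / (12 * mu * L)
Q = 142e-6 * (30e-6)^3 * 11e3 / (12 * 0.001 * 33283e-6) = 1.0559445e-10 m^3/s
Step 3: Convert Q from m^3/s to nL/s (1 m^3 = 1e12 nL, so multiply by 1e12).
Q = 105.594 nL/s


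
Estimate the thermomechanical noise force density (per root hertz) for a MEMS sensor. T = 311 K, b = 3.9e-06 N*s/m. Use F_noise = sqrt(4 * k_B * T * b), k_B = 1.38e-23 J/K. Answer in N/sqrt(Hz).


Step 1: Compute 4 * k_B * T * b
= 4 * 1.38e-23 * 311 * 3.9e-06
= 6.6952e-26 N^2/Hz
Step 2: F_noise = sqrt(6.6952e-26)
F_noise = 2.59e-13 N/sqrt(Hz)


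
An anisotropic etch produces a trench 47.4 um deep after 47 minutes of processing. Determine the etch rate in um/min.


Step 1: Etch rate = depth / time
Step 2: rate = 47.4 / 47
rate = 1.009 um/min


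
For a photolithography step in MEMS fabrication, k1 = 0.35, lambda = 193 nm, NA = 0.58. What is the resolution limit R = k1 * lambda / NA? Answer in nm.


Step 1: Identify values: k1 = 0.35, lambda = 193 nm, NA = 0.58
Step 2: R = k1 * lambda / NA
R = 0.35 * 193 / 0.58
R = 116.5 nm


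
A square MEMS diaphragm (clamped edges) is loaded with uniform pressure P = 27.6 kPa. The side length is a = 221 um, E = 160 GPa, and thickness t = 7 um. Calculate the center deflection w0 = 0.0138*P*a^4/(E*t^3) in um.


Step 1: Convert pressure to compatible units (E is in GPa, so P in GPa).
P = 27.6 kPa = 27.6e-6 GPa
Step 2: Compute numerator: 0.0138 * P * a^4.
a^4 = 221^4 = 2385443281
numerator = 0.0138 * 27.6e-6 * 2385443281 = 9.0857e+02
Step 3: Compute denominator: E * t^3 = 160 * 7^3 = 54880
Step 4: w0 = numerator / denominator = 9.0857e+02 / 54880 = 0.0166 um


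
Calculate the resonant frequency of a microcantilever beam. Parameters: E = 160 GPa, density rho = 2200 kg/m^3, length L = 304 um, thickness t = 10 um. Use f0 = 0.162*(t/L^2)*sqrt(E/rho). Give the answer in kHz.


Step 1: Convert units to SI.
t_SI = 10e-6 m, L_SI = 304e-6 m
Step 2: Calculate sqrt(E/rho).
sqrt(160e9 / 2200) = 8528.03 m/s
Step 3: Compute f0.
f0 = 0.162 * 10e-6 / (304e-6)^2 * 8528.03 = 149491.5 Hz = 149.49 kHz


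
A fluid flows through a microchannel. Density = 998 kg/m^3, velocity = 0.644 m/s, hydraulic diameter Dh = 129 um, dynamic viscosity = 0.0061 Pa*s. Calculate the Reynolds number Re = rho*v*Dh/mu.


Step 1: Convert Dh to meters: Dh = 129e-6 m
Step 2: Re = rho * v * Dh / mu
Re = 998 * 0.644 * 129e-6 / 0.0061
Re = 13.592


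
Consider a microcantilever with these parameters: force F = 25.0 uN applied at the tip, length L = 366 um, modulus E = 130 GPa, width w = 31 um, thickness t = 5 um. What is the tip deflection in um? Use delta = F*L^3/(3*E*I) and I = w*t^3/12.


Step 1: Calculate the second moment of area.
I = w * t^3 / 12 = 31 * 5^3 / 12 = 322.9167 um^4
Step 2: Convert E to consistent units (1 GPa = 1000 uN/um^2).
E = 130 GPa = 130000 uN/um^2
Step 3: Calculate tip deflection.
delta = F * L^3 / (3 * E * I)
delta = 25.0 * 366^3 / (3 * 130000 * 322.9167)
delta = 9.7326 um
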